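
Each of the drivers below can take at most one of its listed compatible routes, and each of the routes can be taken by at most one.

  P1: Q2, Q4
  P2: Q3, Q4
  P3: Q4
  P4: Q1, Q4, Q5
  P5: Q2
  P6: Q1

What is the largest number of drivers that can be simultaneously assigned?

5

Unit-capacity flow: source→left, listed edges, right→sink; max matching = max flow.
Augmenting path P1→Q2 (+1); matched 1.
Augmenting path P2→Q3 (+1); matched 2.
Augmenting path P3→Q4 (+1); matched 3.
Augmenting path P4→Q1 (+1); matched 4.
Augmenting path P6→Q1→P4→Q5 (+1); matched 5.
No augmenting path remains; maximum matching = 5.
König certificate: {P2, P4, P6, Q2, Q4} is a vertex cover of size 5 (every listed pair touches it), so no matching can be larger.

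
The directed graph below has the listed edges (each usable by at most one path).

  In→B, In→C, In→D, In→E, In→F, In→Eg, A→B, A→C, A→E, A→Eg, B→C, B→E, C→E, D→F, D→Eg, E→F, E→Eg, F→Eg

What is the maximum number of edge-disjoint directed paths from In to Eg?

4

Assign every edge capacity 1; by Menger, the answer equals the max flow.
Path In→Eg (+1); total 1.
Path In→D→Eg (+1); total 2.
Path In→E→Eg (+1); total 3.
Path In→F→Eg (+1); total 4.
No residual In→Eg path; max flow = 4.
Certifying cut of size 4: {E→Eg, F→Eg, In→D, In→Eg}.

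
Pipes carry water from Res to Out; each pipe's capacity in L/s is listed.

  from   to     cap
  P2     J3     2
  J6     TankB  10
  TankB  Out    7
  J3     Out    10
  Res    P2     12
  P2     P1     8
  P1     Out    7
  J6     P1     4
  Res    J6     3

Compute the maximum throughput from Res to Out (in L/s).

Augment Res→J6→TankB→Out: bottleneck 3, flow now 3.
Augment Res→P2→P1→Out: bottleneck 7, flow now 10.
Augment Res→P2→J3→Out: bottleneck 2, flow now 12.
No augmenting path remains; maximum flow = 12.
In the residual graph, reachable from Res: {Res, P2, P1}.
Min-cut edges: Res→J6 (3), P2→J3 (2), P1→Out (7); capacity 3 + 2 + 7 = 12.
This cut is saturated, so no flow can exceed 12.

12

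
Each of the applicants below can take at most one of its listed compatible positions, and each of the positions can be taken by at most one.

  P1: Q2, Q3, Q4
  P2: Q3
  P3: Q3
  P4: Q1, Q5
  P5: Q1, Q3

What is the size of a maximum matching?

Unit-capacity flow: source→left, listed edges, right→sink; max matching = max flow.
Augmenting path P1→Q2 (+1); matched 1.
Augmenting path P2→Q3 (+1); matched 2.
Augmenting path P4→Q1 (+1); matched 3.
Augmenting path P5→Q1→P4→Q5 (+1); matched 4.
No augmenting path remains; maximum matching = 4.
König certificate: {P1, P4, P5, Q3} is a vertex cover of size 4 (every listed pair touches it), so no matching can be larger.

4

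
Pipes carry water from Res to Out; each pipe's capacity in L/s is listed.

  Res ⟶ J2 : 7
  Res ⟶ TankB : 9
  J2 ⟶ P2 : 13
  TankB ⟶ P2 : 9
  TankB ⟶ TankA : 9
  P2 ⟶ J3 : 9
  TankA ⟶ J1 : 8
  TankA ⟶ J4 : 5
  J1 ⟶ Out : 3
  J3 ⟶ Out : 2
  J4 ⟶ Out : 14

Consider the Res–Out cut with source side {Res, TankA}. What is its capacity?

29

Edges leaving {Res, TankA}: Res→J2 (7), Res→TankB (9), TankA→J1 (8), TankA→J4 (5).
Cut capacity = 7 + 9 + 8 + 5 = 29.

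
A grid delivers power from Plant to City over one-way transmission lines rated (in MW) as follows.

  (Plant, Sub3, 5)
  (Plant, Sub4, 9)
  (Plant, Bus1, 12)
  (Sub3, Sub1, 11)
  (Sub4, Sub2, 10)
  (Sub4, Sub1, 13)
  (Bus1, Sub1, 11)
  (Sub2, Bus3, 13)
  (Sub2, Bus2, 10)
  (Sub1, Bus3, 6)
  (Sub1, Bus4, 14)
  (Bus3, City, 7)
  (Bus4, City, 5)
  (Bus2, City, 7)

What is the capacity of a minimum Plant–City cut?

Augment Plant→Sub3→Sub1→Bus3→City: bottleneck 5, flow now 5.
Augment Plant→Sub4→Sub2→Bus3→City: bottleneck 2, flow now 7.
Augment Plant→Sub4→Sub2→Bus2→City: bottleneck 7, flow now 14.
Augment Plant→Bus1→Sub1→Bus4→City: bottleneck 5, flow now 19.
No augmenting path remains; maximum flow = 19.
By max-flow min-cut, the minimum cut capacity equals the max flow.
In the residual graph, reachable from Plant: {Plant, Sub3, Sub4, Bus1, Sub2, Sub1, Bus3, Bus4, Bus2}.
Min-cut edges: Bus3→City (7), Bus4→City (5), Bus2→City (7); capacity 7 + 5 + 7 = 19.

19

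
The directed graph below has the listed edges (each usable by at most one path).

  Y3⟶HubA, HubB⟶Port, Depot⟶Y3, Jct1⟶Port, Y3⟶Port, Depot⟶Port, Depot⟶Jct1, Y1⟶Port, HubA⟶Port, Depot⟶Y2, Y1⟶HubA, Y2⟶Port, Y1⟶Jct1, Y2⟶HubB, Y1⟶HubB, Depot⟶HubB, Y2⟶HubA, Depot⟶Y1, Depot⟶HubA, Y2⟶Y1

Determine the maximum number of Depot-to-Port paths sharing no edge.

Assign every edge capacity 1; by Menger, the answer equals the max flow.
Path Depot→Port (+1); total 1.
Path Depot→Y2→Port (+1); total 2.
Path Depot→Y3→Port (+1); total 3.
Path Depot→Y1→Port (+1); total 4.
Path Depot→HubA→Port (+1); total 5.
Path Depot→Jct1→Port (+1); total 6.
Path Depot→HubB→Port (+1); total 7.
No residual Depot→Port path; max flow = 7.
Certifying cut of size 7: {Depot→HubA, Depot→HubB, Depot→Jct1, Depot→Port, Depot→Y1, Depot→Y2, Depot→Y3}.

7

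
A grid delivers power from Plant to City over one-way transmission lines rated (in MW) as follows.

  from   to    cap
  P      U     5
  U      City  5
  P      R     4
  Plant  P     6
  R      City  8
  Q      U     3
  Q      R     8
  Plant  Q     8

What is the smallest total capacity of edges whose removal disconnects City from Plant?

Augment Plant→P→R→City: bottleneck 4, flow now 4.
Augment Plant→P→U→City: bottleneck 2, flow now 6.
Augment Plant→Q→R→City: bottleneck 4, flow now 10.
Augment Plant→Q→U→City: bottleneck 3, flow now 13.
No augmenting path remains; maximum flow = 13.
By max-flow min-cut, the minimum cut capacity equals the max flow.
In the residual graph, reachable from Plant: {Plant, P, Q, R, U}.
Min-cut edges: R→City (8), U→City (5); capacity 8 + 5 = 13.

13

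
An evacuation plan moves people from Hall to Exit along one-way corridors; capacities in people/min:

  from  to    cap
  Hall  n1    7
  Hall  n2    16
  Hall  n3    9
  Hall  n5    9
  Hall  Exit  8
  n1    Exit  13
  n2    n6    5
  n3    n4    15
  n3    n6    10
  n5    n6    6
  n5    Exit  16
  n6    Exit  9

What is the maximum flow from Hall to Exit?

Augment Hall→Exit: bottleneck 8, flow now 8.
Augment Hall→n1→Exit: bottleneck 7, flow now 15.
Augment Hall→n5→Exit: bottleneck 9, flow now 24.
Augment Hall→n2→n6→Exit: bottleneck 5, flow now 29.
Augment Hall→n3→n6→Exit: bottleneck 4, flow now 33.
No augmenting path remains; maximum flow = 33.
In the residual graph, reachable from Hall: {Hall, n2, n3, n4, n6}.
Min-cut edges: Hall→n1 (7), Hall→n5 (9), Hall→Exit (8), n6→Exit (9); capacity 7 + 9 + 8 + 9 = 33.
This cut is saturated, so no flow can exceed 33.

33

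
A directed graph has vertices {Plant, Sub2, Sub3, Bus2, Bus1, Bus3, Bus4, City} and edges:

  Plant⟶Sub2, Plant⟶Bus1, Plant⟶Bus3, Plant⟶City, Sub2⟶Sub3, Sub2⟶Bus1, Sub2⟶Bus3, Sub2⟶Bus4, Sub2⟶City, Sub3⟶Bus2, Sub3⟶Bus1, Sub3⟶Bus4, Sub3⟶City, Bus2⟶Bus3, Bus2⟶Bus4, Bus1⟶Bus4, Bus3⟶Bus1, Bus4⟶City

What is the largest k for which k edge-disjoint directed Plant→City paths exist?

Assign every edge capacity 1; by Menger, the answer equals the max flow.
Path Plant→City (+1); total 1.
Path Plant→Sub2→City (+1); total 2.
Path Plant→Bus1→Bus4→City (+1); total 3.
No residual Plant→City path; max flow = 3.
Certifying cut of size 3: {Bus1→Bus4, Plant→City, Plant→Sub2}.

3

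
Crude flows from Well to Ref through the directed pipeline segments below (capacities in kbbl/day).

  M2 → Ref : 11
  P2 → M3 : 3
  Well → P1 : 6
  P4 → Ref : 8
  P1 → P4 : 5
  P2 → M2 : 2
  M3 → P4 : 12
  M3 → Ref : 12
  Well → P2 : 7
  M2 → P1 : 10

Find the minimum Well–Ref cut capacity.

Augment Well→P2→M2→Ref: bottleneck 2, flow now 2.
Augment Well→P2→M3→Ref: bottleneck 3, flow now 5.
Augment Well→P1→P4→Ref: bottleneck 5, flow now 10.
No augmenting path remains; maximum flow = 10.
By max-flow min-cut, the minimum cut capacity equals the max flow.
In the residual graph, reachable from Well: {Well, P2, P1}.
Min-cut edges: P2→M2 (2), P2→M3 (3), P1→P4 (5); capacity 2 + 3 + 5 = 10.

10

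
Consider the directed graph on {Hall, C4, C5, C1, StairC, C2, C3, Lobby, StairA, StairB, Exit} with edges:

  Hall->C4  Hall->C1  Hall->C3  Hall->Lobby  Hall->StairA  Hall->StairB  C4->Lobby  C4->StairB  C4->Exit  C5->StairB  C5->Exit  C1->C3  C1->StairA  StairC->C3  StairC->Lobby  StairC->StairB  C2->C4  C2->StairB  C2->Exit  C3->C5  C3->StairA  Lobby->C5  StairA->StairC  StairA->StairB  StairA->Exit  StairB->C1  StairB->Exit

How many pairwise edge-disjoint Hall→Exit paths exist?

Assign every edge capacity 1; by Menger, the answer equals the max flow.
Path Hall→C4→Exit (+1); total 1.
Path Hall→StairA→Exit (+1); total 2.
Path Hall→StairB→Exit (+1); total 3.
Path Hall→C3→C5→Exit (+1); total 4.
No residual Hall→Exit path; max flow = 4.
Certifying cut of size 4: {C5→Exit, Hall→C4, StairA→Exit, StairB→Exit}.

4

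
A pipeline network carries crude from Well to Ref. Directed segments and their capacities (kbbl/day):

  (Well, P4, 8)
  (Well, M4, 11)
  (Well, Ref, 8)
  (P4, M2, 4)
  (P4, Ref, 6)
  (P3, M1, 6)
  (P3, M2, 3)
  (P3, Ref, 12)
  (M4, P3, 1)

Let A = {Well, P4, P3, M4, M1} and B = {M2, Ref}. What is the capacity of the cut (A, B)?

Edges leaving {Well, P4, P3, M4, M1}: Well→Ref (8), P4→M2 (4), P4→Ref (6), P3→M2 (3), P3→Ref (12).
Cut capacity = 8 + 4 + 6 + 3 + 12 = 33.

33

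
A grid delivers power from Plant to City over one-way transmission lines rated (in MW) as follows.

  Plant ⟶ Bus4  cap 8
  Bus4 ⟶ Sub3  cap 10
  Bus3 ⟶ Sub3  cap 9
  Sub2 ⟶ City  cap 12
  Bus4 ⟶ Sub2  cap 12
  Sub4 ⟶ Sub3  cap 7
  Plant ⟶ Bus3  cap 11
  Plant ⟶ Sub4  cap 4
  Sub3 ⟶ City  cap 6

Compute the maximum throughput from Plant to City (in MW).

Augment Plant→Sub4→Sub3→City: bottleneck 4, flow now 4.
Augment Plant→Bus3→Sub3→City: bottleneck 2, flow now 6.
Augment Plant→Bus4→Sub2→City: bottleneck 8, flow now 14.
No augmenting path remains; maximum flow = 14.
In the residual graph, reachable from Plant: {Plant, Sub4, Bus3, Sub3}.
Min-cut edges: Plant→Bus4 (8), Sub3→City (6); capacity 8 + 6 = 14.
This cut is saturated, so no flow can exceed 14.

14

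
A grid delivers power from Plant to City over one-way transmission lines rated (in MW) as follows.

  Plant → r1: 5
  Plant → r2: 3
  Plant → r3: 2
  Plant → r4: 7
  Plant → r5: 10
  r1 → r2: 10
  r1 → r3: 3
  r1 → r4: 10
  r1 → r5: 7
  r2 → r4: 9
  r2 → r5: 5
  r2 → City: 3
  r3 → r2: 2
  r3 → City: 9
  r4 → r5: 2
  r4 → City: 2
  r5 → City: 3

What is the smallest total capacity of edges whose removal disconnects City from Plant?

Augment Plant→r2→City: bottleneck 3, flow now 3.
Augment Plant→r3→City: bottleneck 2, flow now 5.
Augment Plant→r4→City: bottleneck 2, flow now 7.
Augment Plant→r5→City: bottleneck 3, flow now 10.
Augment Plant→r1→r3→City: bottleneck 3, flow now 13.
No augmenting path remains; maximum flow = 13.
By max-flow min-cut, the minimum cut capacity equals the max flow.
In the residual graph, reachable from Plant: {Plant, r1, r2, r4, r5}.
Min-cut edges: Plant→r3 (2), r1→r3 (3), r2→City (3), r4→City (2), r5→City (3); capacity 2 + 3 + 3 + 2 + 3 = 13.

13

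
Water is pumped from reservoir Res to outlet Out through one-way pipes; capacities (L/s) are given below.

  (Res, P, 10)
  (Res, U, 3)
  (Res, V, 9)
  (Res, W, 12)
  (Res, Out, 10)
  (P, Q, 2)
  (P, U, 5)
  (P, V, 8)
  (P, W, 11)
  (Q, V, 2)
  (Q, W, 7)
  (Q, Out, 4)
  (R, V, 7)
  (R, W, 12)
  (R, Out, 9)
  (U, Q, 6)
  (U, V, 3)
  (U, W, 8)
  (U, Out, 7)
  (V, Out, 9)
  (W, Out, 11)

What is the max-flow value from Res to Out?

40

Augment Res→Out: bottleneck 10, flow now 10.
Augment Res→U→Out: bottleneck 3, flow now 13.
Augment Res→V→Out: bottleneck 9, flow now 22.
Augment Res→W→Out: bottleneck 11, flow now 33.
Augment Res→P→Q→Out: bottleneck 2, flow now 35.
Augment Res→P→U→Out: bottleneck 4, flow now 39.
Augment Res→P→U→Q→Out: bottleneck 1, flow now 40.
No augmenting path remains; maximum flow = 40.
In the residual graph, reachable from Res: {Res, P, V, W}.
Min-cut edges: Res→U (3), Res→Out (10), P→Q (2), P→U (5), V→Out (9), W→Out (11); capacity 3 + 10 + 2 + 5 + 9 + 11 = 40.
This cut is saturated, so no flow can exceed 40.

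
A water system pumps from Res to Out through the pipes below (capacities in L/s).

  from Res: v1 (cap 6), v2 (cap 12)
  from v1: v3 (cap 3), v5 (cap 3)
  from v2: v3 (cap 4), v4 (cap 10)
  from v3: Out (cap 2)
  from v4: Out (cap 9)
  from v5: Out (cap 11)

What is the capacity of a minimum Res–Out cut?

14

Augment Res→v1→v3→Out: bottleneck 2, flow now 2.
Augment Res→v1→v5→Out: bottleneck 3, flow now 5.
Augment Res→v2→v4→Out: bottleneck 9, flow now 14.
No augmenting path remains; maximum flow = 14.
By max-flow min-cut, the minimum cut capacity equals the max flow.
In the residual graph, reachable from Res: {Res, v1, v2, v3, v4}.
Min-cut edges: v1→v5 (3), v3→Out (2), v4→Out (9); capacity 3 + 2 + 9 = 14.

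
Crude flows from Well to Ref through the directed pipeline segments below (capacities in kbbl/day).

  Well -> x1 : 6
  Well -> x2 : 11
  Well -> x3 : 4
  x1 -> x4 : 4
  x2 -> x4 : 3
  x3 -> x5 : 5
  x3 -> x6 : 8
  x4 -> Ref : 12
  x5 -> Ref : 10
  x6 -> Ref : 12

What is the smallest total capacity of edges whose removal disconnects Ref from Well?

11

Augment Well→x1→x4→Ref: bottleneck 4, flow now 4.
Augment Well→x2→x4→Ref: bottleneck 3, flow now 7.
Augment Well→x3→x5→Ref: bottleneck 4, flow now 11.
No augmenting path remains; maximum flow = 11.
By max-flow min-cut, the minimum cut capacity equals the max flow.
In the residual graph, reachable from Well: {Well, x1, x2}.
Min-cut edges: Well→x3 (4), x1→x4 (4), x2→x4 (3); capacity 4 + 4 + 3 = 11.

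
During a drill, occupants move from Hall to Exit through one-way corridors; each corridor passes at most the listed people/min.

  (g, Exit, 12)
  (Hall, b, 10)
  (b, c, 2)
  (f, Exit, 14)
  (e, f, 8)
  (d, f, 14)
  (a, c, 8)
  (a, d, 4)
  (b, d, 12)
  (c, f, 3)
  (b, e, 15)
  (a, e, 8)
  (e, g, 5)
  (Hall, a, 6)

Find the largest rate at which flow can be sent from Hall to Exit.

16

Augment Hall→a→c→f→Exit: bottleneck 3, flow now 3.
Augment Hall→a→d→f→Exit: bottleneck 3, flow now 6.
Augment Hall→b→d→f→Exit: bottleneck 8, flow now 14.
Augment Hall→b→e→g→Exit: bottleneck 2, flow now 16.
No augmenting path remains; maximum flow = 16.
In the residual graph, reachable from Hall: {Hall}.
Min-cut edges: Hall→a (6), Hall→b (10); capacity 6 + 10 = 16.
This cut is saturated, so no flow can exceed 16.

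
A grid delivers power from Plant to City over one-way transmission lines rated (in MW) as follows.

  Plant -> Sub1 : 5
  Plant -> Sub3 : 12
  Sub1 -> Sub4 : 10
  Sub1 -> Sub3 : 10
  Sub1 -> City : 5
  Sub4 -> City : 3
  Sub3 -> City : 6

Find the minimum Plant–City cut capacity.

Augment Plant→Sub1→City: bottleneck 5, flow now 5.
Augment Plant→Sub3→City: bottleneck 6, flow now 11.
No augmenting path remains; maximum flow = 11.
By max-flow min-cut, the minimum cut capacity equals the max flow.
In the residual graph, reachable from Plant: {Plant, Sub3}.
Min-cut edges: Plant→Sub1 (5), Sub3→City (6); capacity 5 + 6 = 11.

11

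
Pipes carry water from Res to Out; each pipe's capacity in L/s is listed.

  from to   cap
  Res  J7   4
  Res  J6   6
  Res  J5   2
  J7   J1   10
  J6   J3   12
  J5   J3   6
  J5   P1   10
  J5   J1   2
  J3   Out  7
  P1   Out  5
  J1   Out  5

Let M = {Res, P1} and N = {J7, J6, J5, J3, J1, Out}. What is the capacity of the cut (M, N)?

Edges leaving {Res, P1}: Res→J7 (4), Res→J6 (6), Res→J5 (2), P1→Out (5).
Cut capacity = 4 + 6 + 2 + 5 = 17.

17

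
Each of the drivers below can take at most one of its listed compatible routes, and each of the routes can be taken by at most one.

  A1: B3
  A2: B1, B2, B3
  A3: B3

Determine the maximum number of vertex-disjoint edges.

2

Unit-capacity flow: source→left, listed edges, right→sink; max matching = max flow.
Augmenting path A1→B3 (+1); matched 1.
Augmenting path A2→B1 (+1); matched 2.
No augmenting path remains; maximum matching = 2.
König certificate: {A2, B3} is a vertex cover of size 2 (every listed pair touches it), so no matching can be larger.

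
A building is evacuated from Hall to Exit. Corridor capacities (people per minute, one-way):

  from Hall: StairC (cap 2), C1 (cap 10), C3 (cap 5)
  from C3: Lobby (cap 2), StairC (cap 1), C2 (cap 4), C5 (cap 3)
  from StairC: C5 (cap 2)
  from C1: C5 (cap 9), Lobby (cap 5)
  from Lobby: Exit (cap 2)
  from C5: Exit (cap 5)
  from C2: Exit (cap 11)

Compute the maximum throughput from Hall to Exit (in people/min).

11

Augment Hall→C3→Lobby→Exit: bottleneck 2, flow now 2.
Augment Hall→C3→C5→Exit: bottleneck 3, flow now 5.
Augment Hall→StairC→C5→Exit: bottleneck 2, flow now 7.
Augment Hall→C1→Lobby→C3→C2→Exit: bottleneck 2, flow now 9. (uses reverse residual edge)
Augment Hall→C1→C5→C3→C2→Exit: bottleneck 2, flow now 11. (uses reverse residual edge)
No augmenting path remains; maximum flow = 11.
In the residual graph, reachable from Hall: {Hall, C3, StairC, C1, Lobby, C5}.
Min-cut edges: C3→C2 (4), Lobby→Exit (2), C5→Exit (5); capacity 4 + 2 + 5 = 11.
This cut is saturated, so no flow can exceed 11.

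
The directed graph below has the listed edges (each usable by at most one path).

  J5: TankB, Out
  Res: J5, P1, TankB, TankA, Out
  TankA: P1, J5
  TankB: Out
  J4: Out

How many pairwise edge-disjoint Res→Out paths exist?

3

Assign every edge capacity 1; by Menger, the answer equals the max flow.
Path Res→Out (+1); total 1.
Path Res→J5→Out (+1); total 2.
Path Res→TankB→Out (+1); total 3.
No residual Res→Out path; max flow = 3.
Certifying cut of size 3: {J5→Out, Res→Out, TankB→Out}.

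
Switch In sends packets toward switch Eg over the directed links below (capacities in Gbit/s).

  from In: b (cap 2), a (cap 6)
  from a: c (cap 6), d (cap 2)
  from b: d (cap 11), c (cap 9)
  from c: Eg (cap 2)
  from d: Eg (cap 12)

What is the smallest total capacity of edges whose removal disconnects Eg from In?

6

Augment In→a→c→Eg: bottleneck 2, flow now 2.
Augment In→a→d→Eg: bottleneck 2, flow now 4.
Augment In→b→d→Eg: bottleneck 2, flow now 6.
No augmenting path remains; maximum flow = 6.
By max-flow min-cut, the minimum cut capacity equals the max flow.
In the residual graph, reachable from In: {In, a, c}.
Min-cut edges: In→b (2), a→d (2), c→Eg (2); capacity 2 + 2 + 2 = 6.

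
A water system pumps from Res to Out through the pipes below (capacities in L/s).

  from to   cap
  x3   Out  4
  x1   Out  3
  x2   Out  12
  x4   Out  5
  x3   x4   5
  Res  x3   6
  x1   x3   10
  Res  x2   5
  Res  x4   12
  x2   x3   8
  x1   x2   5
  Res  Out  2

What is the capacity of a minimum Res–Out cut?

Augment Res→Out: bottleneck 2, flow now 2.
Augment Res→x2→Out: bottleneck 5, flow now 7.
Augment Res→x3→Out: bottleneck 4, flow now 11.
Augment Res→x4→Out: bottleneck 5, flow now 16.
No augmenting path remains; maximum flow = 16.
By max-flow min-cut, the minimum cut capacity equals the max flow.
In the residual graph, reachable from Res: {Res, x3, x4}.
Min-cut edges: Res→x2 (5), Res→Out (2), x3→Out (4), x4→Out (5); capacity 5 + 2 + 4 + 5 = 16.

16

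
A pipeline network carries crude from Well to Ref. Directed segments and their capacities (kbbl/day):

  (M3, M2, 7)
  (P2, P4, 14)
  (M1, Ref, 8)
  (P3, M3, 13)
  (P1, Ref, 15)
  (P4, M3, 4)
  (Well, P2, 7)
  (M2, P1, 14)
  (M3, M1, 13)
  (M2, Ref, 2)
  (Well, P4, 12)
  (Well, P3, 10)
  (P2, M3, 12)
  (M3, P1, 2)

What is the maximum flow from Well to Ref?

17

Augment Well→P3→M3→M1→Ref: bottleneck 8, flow now 8.
Augment Well→P3→M3→M2→Ref: bottleneck 2, flow now 10.
Augment Well→P4→M3→P1→Ref: bottleneck 2, flow now 12.
Augment Well→P4→M3→M2→P1→Ref: bottleneck 2, flow now 14.
Augment Well→P2→M3→M2→P1→Ref: bottleneck 3, flow now 17.
No augmenting path remains; maximum flow = 17.
In the residual graph, reachable from Well: {Well, P3, P4, P2, M3, M1}.
Min-cut edges: M3→M2 (7), M3→P1 (2), M1→Ref (8); capacity 7 + 2 + 8 = 17.
This cut is saturated, so no flow can exceed 17.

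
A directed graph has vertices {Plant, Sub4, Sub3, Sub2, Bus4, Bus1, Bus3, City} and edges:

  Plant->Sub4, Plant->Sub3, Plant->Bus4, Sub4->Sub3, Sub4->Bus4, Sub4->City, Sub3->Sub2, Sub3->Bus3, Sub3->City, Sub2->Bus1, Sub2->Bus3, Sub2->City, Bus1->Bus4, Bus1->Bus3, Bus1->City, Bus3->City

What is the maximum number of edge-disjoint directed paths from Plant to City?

2

Assign every edge capacity 1; by Menger, the answer equals the max flow.
Path Plant→Sub4→City (+1); total 1.
Path Plant→Sub3→City (+1); total 2.
No residual Plant→City path; max flow = 2.
Certifying cut of size 2: {Plant→Sub3, Plant→Sub4}.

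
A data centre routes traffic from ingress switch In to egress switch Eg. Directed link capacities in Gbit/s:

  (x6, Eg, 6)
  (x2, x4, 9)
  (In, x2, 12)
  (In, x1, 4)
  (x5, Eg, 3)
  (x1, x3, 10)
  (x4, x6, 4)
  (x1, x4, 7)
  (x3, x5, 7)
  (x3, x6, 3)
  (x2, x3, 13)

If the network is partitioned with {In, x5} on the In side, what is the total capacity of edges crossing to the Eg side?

19

Edges leaving {In, x5}: In→x1 (4), In→x2 (12), x5→Eg (3).
Cut capacity = 4 + 12 + 3 = 19.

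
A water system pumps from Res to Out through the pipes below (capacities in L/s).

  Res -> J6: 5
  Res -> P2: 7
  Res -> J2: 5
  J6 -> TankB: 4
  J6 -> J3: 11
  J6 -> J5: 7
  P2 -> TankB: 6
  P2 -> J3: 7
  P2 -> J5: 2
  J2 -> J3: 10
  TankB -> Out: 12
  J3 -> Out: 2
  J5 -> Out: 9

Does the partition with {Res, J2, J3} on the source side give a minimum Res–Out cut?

Given cut capacity: 5 + 7 + 2 = 14.
Augment Res→J6→TankB→Out: bottleneck 4, flow now 4.
Augment Res→J6→J3→Out: bottleneck 1, flow now 5.
Augment Res→P2→TankB→Out: bottleneck 6, flow now 11.
Augment Res→P2→J3→Out: bottleneck 1, flow now 12.
Augment Res→J2→J3→J6→J5→Out: bottleneck 1, flow now 13. (uses reverse residual edge)
Augment Res→J2→J3→P2→J5→Out: bottleneck 1, flow now 14. (uses reverse residual edge)
No augmenting path remains; maximum flow = 14.
Cut capacity 14 equals the max flow, so it is a minimum cut.

Yes — it is a minimum cut (capacity 14).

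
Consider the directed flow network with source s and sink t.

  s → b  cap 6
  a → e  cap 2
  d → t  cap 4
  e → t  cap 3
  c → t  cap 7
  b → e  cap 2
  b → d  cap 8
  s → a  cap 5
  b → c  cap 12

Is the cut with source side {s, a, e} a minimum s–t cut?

Given cut capacity: 6 + 3 = 9.
Augment s→a→e→t: bottleneck 2, flow now 2.
Augment s→b→c→t: bottleneck 6, flow now 8.
No augmenting path remains; maximum flow = 8.
In the residual graph, reachable from s: {s, a}.
Min-cut edges: s→b (6), a→e (2); capacity 6 + 2 = 8.
Cut capacity 9 exceeds the max flow 8, so it is not minimum.

No — its capacity is 9, but the minimum cut has capacity 8.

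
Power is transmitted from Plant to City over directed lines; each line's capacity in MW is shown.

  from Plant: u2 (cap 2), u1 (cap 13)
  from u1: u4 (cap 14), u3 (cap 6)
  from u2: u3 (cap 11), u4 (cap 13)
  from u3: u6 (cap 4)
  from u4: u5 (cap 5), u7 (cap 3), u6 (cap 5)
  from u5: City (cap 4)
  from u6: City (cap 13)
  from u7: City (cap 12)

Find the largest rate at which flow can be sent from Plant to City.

15

Augment Plant→u1→u3→u6→City: bottleneck 4, flow now 4.
Augment Plant→u1→u4→u5→City: bottleneck 4, flow now 8.
Augment Plant→u1→u4→u6→City: bottleneck 5, flow now 13.
Augment Plant→u2→u4→u7→City: bottleneck 2, flow now 15.
No augmenting path remains; maximum flow = 15.
In the residual graph, reachable from Plant: {Plant}.
Min-cut edges: Plant→u1 (13), Plant→u2 (2); capacity 13 + 2 = 15.
This cut is saturated, so no flow can exceed 15.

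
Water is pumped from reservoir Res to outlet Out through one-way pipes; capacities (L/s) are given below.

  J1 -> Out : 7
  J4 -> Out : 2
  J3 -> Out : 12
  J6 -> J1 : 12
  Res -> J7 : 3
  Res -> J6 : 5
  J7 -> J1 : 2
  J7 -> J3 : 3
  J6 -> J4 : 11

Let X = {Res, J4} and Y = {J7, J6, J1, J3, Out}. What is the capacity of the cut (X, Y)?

10

Edges leaving {Res, J4}: Res→J7 (3), Res→J6 (5), J4→Out (2).
Cut capacity = 3 + 5 + 2 = 10.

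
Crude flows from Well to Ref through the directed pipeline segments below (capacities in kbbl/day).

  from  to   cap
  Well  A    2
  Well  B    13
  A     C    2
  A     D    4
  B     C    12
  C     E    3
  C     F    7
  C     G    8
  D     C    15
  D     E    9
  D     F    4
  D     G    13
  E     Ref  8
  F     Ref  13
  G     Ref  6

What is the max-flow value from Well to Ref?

14

Augment Well→A→C→E→Ref: bottleneck 2, flow now 2.
Augment Well→B→C→E→Ref: bottleneck 1, flow now 3.
Augment Well→B→C→F→Ref: bottleneck 7, flow now 10.
Augment Well→B→C→G→Ref: bottleneck 4, flow now 14.
No augmenting path remains; maximum flow = 14.
In the residual graph, reachable from Well: {Well, B}.
Min-cut edges: Well→A (2), B→C (12); capacity 2 + 12 = 14.
This cut is saturated, so no flow can exceed 14.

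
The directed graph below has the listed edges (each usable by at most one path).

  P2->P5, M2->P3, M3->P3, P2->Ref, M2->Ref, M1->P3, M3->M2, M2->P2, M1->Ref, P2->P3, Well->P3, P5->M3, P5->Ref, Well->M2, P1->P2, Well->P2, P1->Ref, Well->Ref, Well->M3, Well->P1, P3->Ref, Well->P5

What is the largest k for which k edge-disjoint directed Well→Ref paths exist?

6

Assign every edge capacity 1; by Menger, the answer equals the max flow.
Path Well→Ref (+1); total 1.
Path Well→P1→Ref (+1); total 2.
Path Well→P5→Ref (+1); total 3.
Path Well→M2→Ref (+1); total 4.
Path Well→P2→Ref (+1); total 5.
Path Well→P3→Ref (+1); total 6.
No residual Well→Ref path; max flow = 6.
Certifying cut of size 6: {M2→Ref, P2→Ref, P3→Ref, P5→Ref, Well→P1, Well→Ref}.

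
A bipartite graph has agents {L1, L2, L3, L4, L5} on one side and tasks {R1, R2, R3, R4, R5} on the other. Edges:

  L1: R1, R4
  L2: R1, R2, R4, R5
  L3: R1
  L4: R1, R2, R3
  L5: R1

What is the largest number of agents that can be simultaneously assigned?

Unit-capacity flow: source→left, listed edges, right→sink; max matching = max flow.
Augmenting path L1→R1 (+1); matched 1.
Augmenting path L2→R2 (+1); matched 2.
Augmenting path L4→R3 (+1); matched 3.
Augmenting path L3→R1→L1→R4 (+1); matched 4.
No augmenting path remains; maximum matching = 4.
König certificate: {L1, L2, L4, R1} is a vertex cover of size 4 (every listed pair touches it), so no matching can be larger.

4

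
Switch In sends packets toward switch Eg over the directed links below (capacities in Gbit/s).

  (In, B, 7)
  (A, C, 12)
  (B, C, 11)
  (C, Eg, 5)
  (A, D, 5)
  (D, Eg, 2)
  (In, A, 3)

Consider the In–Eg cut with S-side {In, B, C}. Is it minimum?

No — its capacity is 8, but the minimum cut has capacity 7.

Given cut capacity: 3 + 5 = 8.
Augment In→A→C→Eg: bottleneck 3, flow now 3.
Augment In→B→C→Eg: bottleneck 2, flow now 5.
Augment In→B→C→A→D→Eg: bottleneck 2, flow now 7. (uses reverse residual edge)
No augmenting path remains; maximum flow = 7.
In the residual graph, reachable from In: {In, A, B, C, D}.
Min-cut edges: C→Eg (5), D→Eg (2); capacity 5 + 2 = 7.
Cut capacity 8 exceeds the max flow 7, so it is not minimum.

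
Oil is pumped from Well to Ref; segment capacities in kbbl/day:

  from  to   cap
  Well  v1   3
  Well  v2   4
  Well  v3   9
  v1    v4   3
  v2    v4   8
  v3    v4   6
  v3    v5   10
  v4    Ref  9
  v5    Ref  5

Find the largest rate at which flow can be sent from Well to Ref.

Augment Well→v1→v4→Ref: bottleneck 3, flow now 3.
Augment Well→v2→v4→Ref: bottleneck 4, flow now 7.
Augment Well→v3→v4→Ref: bottleneck 2, flow now 9.
Augment Well→v3→v5→Ref: bottleneck 5, flow now 14.
No augmenting path remains; maximum flow = 14.
In the residual graph, reachable from Well: {Well, v1, v2, v3, v4, v5}.
Min-cut edges: v4→Ref (9), v5→Ref (5); capacity 9 + 5 = 14.
This cut is saturated, so no flow can exceed 14.

14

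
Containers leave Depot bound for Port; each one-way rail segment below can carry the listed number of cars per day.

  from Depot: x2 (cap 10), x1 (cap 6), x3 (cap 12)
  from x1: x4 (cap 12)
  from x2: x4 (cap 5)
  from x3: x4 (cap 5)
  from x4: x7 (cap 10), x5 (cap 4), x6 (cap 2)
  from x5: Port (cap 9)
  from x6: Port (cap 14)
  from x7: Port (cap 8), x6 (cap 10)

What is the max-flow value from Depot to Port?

Augment Depot→x1→x4→x5→Port: bottleneck 4, flow now 4.
Augment Depot→x1→x4→x6→Port: bottleneck 2, flow now 6.
Augment Depot→x2→x4→x7→Port: bottleneck 5, flow now 11.
Augment Depot→x3→x4→x7→Port: bottleneck 3, flow now 14.
Augment Depot→x3→x4→x7→x6→Port: bottleneck 2, flow now 16.
No augmenting path remains; maximum flow = 16.
In the residual graph, reachable from Depot: {Depot, x2, x3}.
Min-cut edges: Depot→x1 (6), x2→x4 (5), x3→x4 (5); capacity 6 + 5 + 5 = 16.
This cut is saturated, so no flow can exceed 16.

16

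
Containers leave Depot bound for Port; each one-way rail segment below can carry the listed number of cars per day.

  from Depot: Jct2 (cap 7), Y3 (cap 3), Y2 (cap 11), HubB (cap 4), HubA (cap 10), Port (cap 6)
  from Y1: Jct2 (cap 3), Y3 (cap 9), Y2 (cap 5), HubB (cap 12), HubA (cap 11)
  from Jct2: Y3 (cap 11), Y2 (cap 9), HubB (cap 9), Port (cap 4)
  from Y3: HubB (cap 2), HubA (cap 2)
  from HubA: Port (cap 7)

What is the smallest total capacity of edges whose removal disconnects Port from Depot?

17

Augment Depot→Port: bottleneck 6, flow now 6.
Augment Depot→Jct2→Port: bottleneck 4, flow now 10.
Augment Depot→HubA→Port: bottleneck 7, flow now 17.
No augmenting path remains; maximum flow = 17.
By max-flow min-cut, the minimum cut capacity equals the max flow.
In the residual graph, reachable from Depot: {Depot, Jct2, Y3, Y2, HubB, HubA}.
Min-cut edges: Depot→Port (6), Jct2→Port (4), HubA→Port (7); capacity 6 + 4 + 7 = 17.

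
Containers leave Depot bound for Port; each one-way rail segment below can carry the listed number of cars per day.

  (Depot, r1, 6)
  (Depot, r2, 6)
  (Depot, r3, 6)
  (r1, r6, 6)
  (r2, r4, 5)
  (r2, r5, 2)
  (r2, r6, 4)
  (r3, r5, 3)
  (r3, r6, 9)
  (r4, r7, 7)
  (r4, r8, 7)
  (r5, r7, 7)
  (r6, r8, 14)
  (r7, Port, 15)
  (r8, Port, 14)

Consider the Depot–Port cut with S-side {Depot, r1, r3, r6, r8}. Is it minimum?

Given cut capacity: 6 + 3 + 14 = 23.
Augment Depot→r1→r6→r8→Port: bottleneck 6, flow now 6.
Augment Depot→r2→r4→r7→Port: bottleneck 5, flow now 11.
Augment Depot→r2→r5→r7→Port: bottleneck 1, flow now 12.
Augment Depot→r3→r5→r7→Port: bottleneck 3, flow now 15.
Augment Depot→r3→r6→r8→Port: bottleneck 3, flow now 18.
No augmenting path remains; maximum flow = 18.
In the residual graph, reachable from Depot: {Depot}.
Min-cut edges: Depot→r1 (6), Depot→r2 (6), Depot→r3 (6); capacity 6 + 6 + 6 = 18.
Cut capacity 23 exceeds the max flow 18, so it is not minimum.

No — its capacity is 23, but the minimum cut has capacity 18.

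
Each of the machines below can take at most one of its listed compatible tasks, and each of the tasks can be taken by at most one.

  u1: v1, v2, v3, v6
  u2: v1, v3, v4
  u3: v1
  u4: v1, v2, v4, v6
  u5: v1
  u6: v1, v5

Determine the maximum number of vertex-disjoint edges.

Unit-capacity flow: source→left, listed edges, right→sink; max matching = max flow.
Augmenting path u1→v1 (+1); matched 1.
Augmenting path u2→v3 (+1); matched 2.
Augmenting path u4→v2 (+1); matched 3.
Augmenting path u6→v5 (+1); matched 4.
Augmenting path u3→v1→u1→v6 (+1); matched 5.
No augmenting path remains; maximum matching = 5.
König certificate: {u1, u2, u4, u6, v1} is a vertex cover of size 5 (every listed pair touches it), so no matching can be larger.

5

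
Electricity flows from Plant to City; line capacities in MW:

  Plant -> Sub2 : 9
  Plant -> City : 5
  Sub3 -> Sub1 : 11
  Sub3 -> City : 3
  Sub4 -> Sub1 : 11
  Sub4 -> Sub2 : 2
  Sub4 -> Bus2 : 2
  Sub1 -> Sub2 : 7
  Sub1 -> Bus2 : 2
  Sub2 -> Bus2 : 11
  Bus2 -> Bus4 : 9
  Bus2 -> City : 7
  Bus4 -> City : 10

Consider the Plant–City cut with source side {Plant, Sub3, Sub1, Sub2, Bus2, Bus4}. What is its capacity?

Edges leaving {Plant, Sub3, Sub1, Sub2, Bus2, Bus4}: Plant→City (5), Sub3→City (3), Bus2→City (7), Bus4→City (10).
Cut capacity = 5 + 3 + 7 + 10 = 25.

25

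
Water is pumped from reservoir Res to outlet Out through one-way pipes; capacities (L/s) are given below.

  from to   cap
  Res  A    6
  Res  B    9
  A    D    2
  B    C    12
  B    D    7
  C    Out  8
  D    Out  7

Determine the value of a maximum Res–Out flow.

Augment Res→A→D→Out: bottleneck 2, flow now 2.
Augment Res→B→C→Out: bottleneck 8, flow now 10.
Augment Res→B→D→Out: bottleneck 1, flow now 11.
No augmenting path remains; maximum flow = 11.
In the residual graph, reachable from Res: {Res, A}.
Min-cut edges: Res→B (9), A→D (2); capacity 9 + 2 = 11.
This cut is saturated, so no flow can exceed 11.

11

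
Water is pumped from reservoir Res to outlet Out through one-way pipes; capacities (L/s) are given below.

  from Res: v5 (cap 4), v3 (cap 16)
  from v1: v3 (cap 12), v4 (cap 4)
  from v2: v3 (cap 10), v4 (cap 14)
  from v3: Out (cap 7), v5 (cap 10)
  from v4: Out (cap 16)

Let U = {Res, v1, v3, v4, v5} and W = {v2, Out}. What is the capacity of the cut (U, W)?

23

Edges leaving {Res, v1, v3, v4, v5}: v3→Out (7), v4→Out (16).
Cut capacity = 7 + 16 = 23.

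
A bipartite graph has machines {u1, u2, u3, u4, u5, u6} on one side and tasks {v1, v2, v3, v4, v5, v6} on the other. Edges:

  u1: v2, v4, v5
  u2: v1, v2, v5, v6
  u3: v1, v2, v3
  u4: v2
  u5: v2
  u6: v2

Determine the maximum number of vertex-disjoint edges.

4

Unit-capacity flow: source→left, listed edges, right→sink; max matching = max flow.
Augmenting path u1→v2 (+1); matched 1.
Augmenting path u2→v1 (+1); matched 2.
Augmenting path u3→v3 (+1); matched 3.
Augmenting path u4→v2→u1→v4 (+1); matched 4.
No augmenting path remains; maximum matching = 4.
König certificate: {u1, u2, u3, v2} is a vertex cover of size 4 (every listed pair touches it), so no matching can be larger.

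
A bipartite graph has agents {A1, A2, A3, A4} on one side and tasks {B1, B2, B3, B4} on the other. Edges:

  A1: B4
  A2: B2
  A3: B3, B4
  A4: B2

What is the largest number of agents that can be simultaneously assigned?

3

Unit-capacity flow: source→left, listed edges, right→sink; max matching = max flow.
Augmenting path A1→B4 (+1); matched 1.
Augmenting path A2→B2 (+1); matched 2.
Augmenting path A3→B3 (+1); matched 3.
No augmenting path remains; maximum matching = 3.
König certificate: {A1, A3, B2} is a vertex cover of size 3 (every listed pair touches it), so no matching can be larger.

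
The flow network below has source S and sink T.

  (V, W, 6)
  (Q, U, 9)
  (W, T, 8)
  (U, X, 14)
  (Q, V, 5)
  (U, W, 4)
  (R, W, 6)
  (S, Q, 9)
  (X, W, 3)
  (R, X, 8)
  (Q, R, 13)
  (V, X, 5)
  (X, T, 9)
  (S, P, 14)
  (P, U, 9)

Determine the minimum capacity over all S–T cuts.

Augment S→P→U→W→T: bottleneck 4, flow now 4.
Augment S→P→U→X→T: bottleneck 5, flow now 9.
Augment S→Q→R→W→T: bottleneck 4, flow now 13.
Augment S→Q→R→X→T: bottleneck 4, flow now 17.
No augmenting path remains; maximum flow = 17.
By max-flow min-cut, the minimum cut capacity equals the max flow.
In the residual graph, reachable from S: {S, P, Q, R, U, V, W, X}.
Min-cut edges: W→T (8), X→T (9); capacity 8 + 9 = 17.

17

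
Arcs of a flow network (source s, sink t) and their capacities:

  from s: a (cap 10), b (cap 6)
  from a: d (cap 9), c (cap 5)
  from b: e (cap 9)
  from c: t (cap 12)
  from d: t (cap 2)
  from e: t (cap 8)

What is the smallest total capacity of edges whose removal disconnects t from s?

Augment s→a→c→t: bottleneck 5, flow now 5.
Augment s→a→d→t: bottleneck 2, flow now 7.
Augment s→b→e→t: bottleneck 6, flow now 13.
No augmenting path remains; maximum flow = 13.
By max-flow min-cut, the minimum cut capacity equals the max flow.
In the residual graph, reachable from s: {s, a, d}.
Min-cut edges: s→b (6), a→c (5), d→t (2); capacity 6 + 5 + 2 = 13.

13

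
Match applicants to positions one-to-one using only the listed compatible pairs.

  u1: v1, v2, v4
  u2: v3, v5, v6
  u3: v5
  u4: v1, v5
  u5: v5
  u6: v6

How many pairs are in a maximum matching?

5

Unit-capacity flow: source→left, listed edges, right→sink; max matching = max flow.
Augmenting path u1→v1 (+1); matched 1.
Augmenting path u2→v3 (+1); matched 2.
Augmenting path u3→v5 (+1); matched 3.
Augmenting path u6→v6 (+1); matched 4.
Augmenting path u4→v1→u1→v2 (+1); matched 5.
No augmenting path remains; maximum matching = 5.
König certificate: {u1, u2, u4, u6, v5} is a vertex cover of size 5 (every listed pair touches it), so no matching can be larger.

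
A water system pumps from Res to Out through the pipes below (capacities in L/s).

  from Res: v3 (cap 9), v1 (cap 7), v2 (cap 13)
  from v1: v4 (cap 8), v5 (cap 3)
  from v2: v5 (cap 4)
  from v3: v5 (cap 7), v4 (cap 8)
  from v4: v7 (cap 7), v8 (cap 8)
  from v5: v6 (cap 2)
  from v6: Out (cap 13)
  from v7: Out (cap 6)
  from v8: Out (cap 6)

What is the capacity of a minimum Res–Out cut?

14

Augment Res→v1→v4→v7→Out: bottleneck 6, flow now 6.
Augment Res→v1→v4→v8→Out: bottleneck 1, flow now 7.
Augment Res→v2→v5→v6→Out: bottleneck 2, flow now 9.
Augment Res→v3→v4→v8→Out: bottleneck 5, flow now 14.
No augmenting path remains; maximum flow = 14.
By max-flow min-cut, the minimum cut capacity equals the max flow.
In the residual graph, reachable from Res: {Res, v1, v2, v3, v4, v5, v7, v8}.
Min-cut edges: v5→v6 (2), v7→Out (6), v8→Out (6); capacity 2 + 6 + 6 = 14.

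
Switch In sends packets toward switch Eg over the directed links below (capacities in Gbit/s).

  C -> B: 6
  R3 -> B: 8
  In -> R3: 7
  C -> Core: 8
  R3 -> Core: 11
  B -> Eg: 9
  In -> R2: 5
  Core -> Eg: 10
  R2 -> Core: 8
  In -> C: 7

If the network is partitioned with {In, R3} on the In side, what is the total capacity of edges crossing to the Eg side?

Edges leaving {In, R3}: In→C (7), In→R2 (5), R3→B (8), R3→Core (11).
Cut capacity = 7 + 5 + 8 + 11 = 31.

31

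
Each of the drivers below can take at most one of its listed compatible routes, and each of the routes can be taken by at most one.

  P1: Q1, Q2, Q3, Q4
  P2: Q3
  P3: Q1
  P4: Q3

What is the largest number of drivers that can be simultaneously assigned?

3

Unit-capacity flow: source→left, listed edges, right→sink; max matching = max flow.
Augmenting path P1→Q1 (+1); matched 1.
Augmenting path P2→Q3 (+1); matched 2.
Augmenting path P3→Q1→P1→Q2 (+1); matched 3.
No augmenting path remains; maximum matching = 3.
König certificate: {P1, P3, Q3} is a vertex cover of size 3 (every listed pair touches it), so no matching can be larger.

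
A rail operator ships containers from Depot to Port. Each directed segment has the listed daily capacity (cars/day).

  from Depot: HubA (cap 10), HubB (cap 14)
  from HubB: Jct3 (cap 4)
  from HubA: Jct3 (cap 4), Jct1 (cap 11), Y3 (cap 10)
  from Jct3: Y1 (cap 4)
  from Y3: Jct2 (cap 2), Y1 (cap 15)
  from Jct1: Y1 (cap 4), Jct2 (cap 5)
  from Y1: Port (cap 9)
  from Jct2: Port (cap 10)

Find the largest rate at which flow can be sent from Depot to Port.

14

Augment Depot→HubB→Jct3→Y1→Port: bottleneck 4, flow now 4.
Augment Depot→HubA→Y3→Y1→Port: bottleneck 5, flow now 9.
Augment Depot→HubA→Y3→Jct2→Port: bottleneck 2, flow now 11.
Augment Depot→HubA→Jct1→Jct2→Port: bottleneck 3, flow now 14.
No augmenting path remains; maximum flow = 14.
In the residual graph, reachable from Depot: {Depot, HubB}.
Min-cut edges: Depot→HubA (10), HubB→Jct3 (4); capacity 10 + 4 = 14.
This cut is saturated, so no flow can exceed 14.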